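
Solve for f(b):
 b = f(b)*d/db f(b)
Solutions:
 f(b) = -sqrt(C1 + b^2)
 f(b) = sqrt(C1 + b^2)


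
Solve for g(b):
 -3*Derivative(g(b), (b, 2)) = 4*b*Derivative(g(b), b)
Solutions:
 g(b) = C1 + C2*erf(sqrt(6)*b/3)


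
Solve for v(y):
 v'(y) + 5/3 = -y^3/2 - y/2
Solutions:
 v(y) = C1 - y^4/8 - y^2/4 - 5*y/3


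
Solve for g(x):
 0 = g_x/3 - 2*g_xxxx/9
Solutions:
 g(x) = C1 + C4*exp(2^(2/3)*3^(1/3)*x/2) + (C2*sin(2^(2/3)*3^(5/6)*x/4) + C3*cos(2^(2/3)*3^(5/6)*x/4))*exp(-2^(2/3)*3^(1/3)*x/4)


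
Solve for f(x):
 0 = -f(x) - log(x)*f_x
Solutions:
 f(x) = C1*exp(-li(x))


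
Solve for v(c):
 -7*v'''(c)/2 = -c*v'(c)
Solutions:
 v(c) = C1 + Integral(C2*airyai(2^(1/3)*7^(2/3)*c/7) + C3*airybi(2^(1/3)*7^(2/3)*c/7), c)


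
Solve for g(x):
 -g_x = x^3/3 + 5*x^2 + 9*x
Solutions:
 g(x) = C1 - x^4/12 - 5*x^3/3 - 9*x^2/2


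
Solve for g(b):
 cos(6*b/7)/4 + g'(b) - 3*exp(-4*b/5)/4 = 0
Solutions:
 g(b) = C1 - 7*sin(6*b/7)/24 - 15*exp(-4*b/5)/16


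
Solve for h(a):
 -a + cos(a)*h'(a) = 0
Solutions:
 h(a) = C1 + Integral(a/cos(a), a)


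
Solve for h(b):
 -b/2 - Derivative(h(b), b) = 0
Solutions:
 h(b) = C1 - b^2/4


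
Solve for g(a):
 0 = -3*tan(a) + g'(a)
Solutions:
 g(a) = C1 - 3*log(cos(a))


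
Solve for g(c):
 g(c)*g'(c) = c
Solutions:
 g(c) = -sqrt(C1 + c^2)
 g(c) = sqrt(C1 + c^2)


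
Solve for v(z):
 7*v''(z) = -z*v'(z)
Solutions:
 v(z) = C1 + C2*erf(sqrt(14)*z/14)


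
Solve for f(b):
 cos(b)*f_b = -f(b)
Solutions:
 f(b) = C1*sqrt(sin(b) - 1)/sqrt(sin(b) + 1)


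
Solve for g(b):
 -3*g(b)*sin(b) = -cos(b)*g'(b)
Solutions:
 g(b) = C1/cos(b)^3


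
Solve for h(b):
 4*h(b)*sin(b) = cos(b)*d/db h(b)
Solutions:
 h(b) = C1/cos(b)^4


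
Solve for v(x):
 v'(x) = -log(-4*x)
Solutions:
 v(x) = C1 - x*log(-x) + x*(1 - 2*log(2))


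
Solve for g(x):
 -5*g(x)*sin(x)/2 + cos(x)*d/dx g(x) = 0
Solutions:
 g(x) = C1/cos(x)^(5/2)


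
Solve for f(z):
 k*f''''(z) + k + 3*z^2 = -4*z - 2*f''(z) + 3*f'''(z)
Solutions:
 f(z) = C1 + C2*z + C3*exp(z*(3 - sqrt(9 - 8*k))/(2*k)) + C4*exp(z*(sqrt(9 - 8*k) + 3)/(2*k)) - z^4/8 - 13*z^3/12 + z^2*(4*k - 39)/8


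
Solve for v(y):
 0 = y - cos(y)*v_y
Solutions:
 v(y) = C1 + Integral(y/cos(y), y)


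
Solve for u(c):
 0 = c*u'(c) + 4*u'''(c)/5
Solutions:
 u(c) = C1 + Integral(C2*airyai(-10^(1/3)*c/2) + C3*airybi(-10^(1/3)*c/2), c)


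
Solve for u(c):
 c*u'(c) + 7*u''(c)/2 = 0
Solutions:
 u(c) = C1 + C2*erf(sqrt(7)*c/7)


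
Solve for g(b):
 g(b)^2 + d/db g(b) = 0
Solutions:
 g(b) = 1/(C1 + b)


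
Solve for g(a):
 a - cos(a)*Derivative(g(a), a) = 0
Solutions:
 g(a) = C1 + Integral(a/cos(a), a)


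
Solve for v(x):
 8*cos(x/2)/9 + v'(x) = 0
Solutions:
 v(x) = C1 - 16*sin(x/2)/9


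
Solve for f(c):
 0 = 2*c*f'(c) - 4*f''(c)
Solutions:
 f(c) = C1 + C2*erfi(c/2)


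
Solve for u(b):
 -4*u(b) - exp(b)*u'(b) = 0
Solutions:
 u(b) = C1*exp(4*exp(-b))


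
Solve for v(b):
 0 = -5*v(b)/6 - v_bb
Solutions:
 v(b) = C1*sin(sqrt(30)*b/6) + C2*cos(sqrt(30)*b/6)


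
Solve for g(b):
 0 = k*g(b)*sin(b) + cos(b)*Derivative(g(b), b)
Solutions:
 g(b) = C1*exp(k*log(cos(b)))


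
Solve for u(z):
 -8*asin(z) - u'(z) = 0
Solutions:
 u(z) = C1 - 8*z*asin(z) - 8*sqrt(1 - z^2)


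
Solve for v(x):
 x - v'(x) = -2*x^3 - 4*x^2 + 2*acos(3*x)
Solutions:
 v(x) = C1 + x^4/2 + 4*x^3/3 + x^2/2 - 2*x*acos(3*x) + 2*sqrt(1 - 9*x^2)/3


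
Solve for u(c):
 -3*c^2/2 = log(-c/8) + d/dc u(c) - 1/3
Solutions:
 u(c) = C1 - c^3/2 - c*log(-c) + c*(4/3 + 3*log(2))


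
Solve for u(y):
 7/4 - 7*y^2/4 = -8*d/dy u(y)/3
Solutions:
 u(y) = C1 + 7*y^3/32 - 21*y/32


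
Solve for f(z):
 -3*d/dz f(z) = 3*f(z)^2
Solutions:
 f(z) = 1/(C1 + z)


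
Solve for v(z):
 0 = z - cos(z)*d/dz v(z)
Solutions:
 v(z) = C1 + Integral(z/cos(z), z)


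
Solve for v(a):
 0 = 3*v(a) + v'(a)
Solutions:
 v(a) = C1*exp(-3*a)


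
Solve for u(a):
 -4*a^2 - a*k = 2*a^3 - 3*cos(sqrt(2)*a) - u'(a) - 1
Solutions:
 u(a) = C1 + a^4/2 + 4*a^3/3 + a^2*k/2 - a - 3*sqrt(2)*sin(sqrt(2)*a)/2


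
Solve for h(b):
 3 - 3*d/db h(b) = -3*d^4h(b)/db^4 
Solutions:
 h(b) = C1 + C4*exp(b) + b + (C2*sin(sqrt(3)*b/2) + C3*cos(sqrt(3)*b/2))*exp(-b/2)


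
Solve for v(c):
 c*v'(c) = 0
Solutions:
 v(c) = C1


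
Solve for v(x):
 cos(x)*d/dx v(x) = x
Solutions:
 v(x) = C1 + Integral(x/cos(x), x)


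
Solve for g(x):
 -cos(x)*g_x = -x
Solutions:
 g(x) = C1 + Integral(x/cos(x), x)


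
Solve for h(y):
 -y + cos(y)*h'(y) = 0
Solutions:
 h(y) = C1 + Integral(y/cos(y), y)


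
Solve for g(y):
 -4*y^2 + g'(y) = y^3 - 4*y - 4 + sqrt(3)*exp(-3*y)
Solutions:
 g(y) = C1 + y^4/4 + 4*y^3/3 - 2*y^2 - 4*y - sqrt(3)*exp(-3*y)/3


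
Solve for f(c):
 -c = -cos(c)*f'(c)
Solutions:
 f(c) = C1 + Integral(c/cos(c), c)


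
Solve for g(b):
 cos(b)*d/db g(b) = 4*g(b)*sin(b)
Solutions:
 g(b) = C1/cos(b)^4


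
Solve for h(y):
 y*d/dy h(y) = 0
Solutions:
 h(y) = C1


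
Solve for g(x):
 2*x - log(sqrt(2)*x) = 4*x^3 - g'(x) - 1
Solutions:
 g(x) = C1 + x^4 - x^2 + x*log(x) - 2*x + x*log(2)/2


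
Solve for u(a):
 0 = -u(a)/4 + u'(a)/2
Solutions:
 u(a) = C1*exp(a/2)


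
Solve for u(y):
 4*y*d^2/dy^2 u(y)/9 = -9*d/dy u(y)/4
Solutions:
 u(y) = C1 + C2/y^(65/16)


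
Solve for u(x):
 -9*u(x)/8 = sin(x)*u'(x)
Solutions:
 u(x) = C1*(cos(x) + 1)^(9/16)/(cos(x) - 1)^(9/16)


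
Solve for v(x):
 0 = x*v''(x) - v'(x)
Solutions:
 v(x) = C1 + C2*x^2


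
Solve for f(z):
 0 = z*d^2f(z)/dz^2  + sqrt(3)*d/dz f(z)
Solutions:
 f(z) = C1 + C2*z^(1 - sqrt(3))


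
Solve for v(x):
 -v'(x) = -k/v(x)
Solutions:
 v(x) = -sqrt(C1 + 2*k*x)
 v(x) = sqrt(C1 + 2*k*x)


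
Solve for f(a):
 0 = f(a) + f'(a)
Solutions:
 f(a) = C1*exp(-a)


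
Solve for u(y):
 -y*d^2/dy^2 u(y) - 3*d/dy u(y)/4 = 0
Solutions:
 u(y) = C1 + C2*y^(1/4)


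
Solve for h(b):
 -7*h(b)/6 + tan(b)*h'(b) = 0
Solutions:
 h(b) = C1*sin(b)^(7/6)


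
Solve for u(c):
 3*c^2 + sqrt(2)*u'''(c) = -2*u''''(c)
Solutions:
 u(c) = C1 + C2*c + C3*c^2 + C4*exp(-sqrt(2)*c/2) - sqrt(2)*c^5/40 + c^4/4 - sqrt(2)*c^3


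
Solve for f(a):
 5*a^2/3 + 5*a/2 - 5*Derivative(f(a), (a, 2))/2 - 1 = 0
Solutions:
 f(a) = C1 + C2*a + a^4/18 + a^3/6 - a^2/5


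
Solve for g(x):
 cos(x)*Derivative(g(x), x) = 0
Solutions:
 g(x) = C1


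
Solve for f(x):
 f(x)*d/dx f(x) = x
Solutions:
 f(x) = -sqrt(C1 + x^2)
 f(x) = sqrt(C1 + x^2)


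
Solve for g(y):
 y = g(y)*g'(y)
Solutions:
 g(y) = -sqrt(C1 + y^2)
 g(y) = sqrt(C1 + y^2)


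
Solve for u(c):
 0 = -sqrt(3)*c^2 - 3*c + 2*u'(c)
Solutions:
 u(c) = C1 + sqrt(3)*c^3/6 + 3*c^2/4


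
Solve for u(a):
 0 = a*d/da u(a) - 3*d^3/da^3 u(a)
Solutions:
 u(a) = C1 + Integral(C2*airyai(3^(2/3)*a/3) + C3*airybi(3^(2/3)*a/3), a)


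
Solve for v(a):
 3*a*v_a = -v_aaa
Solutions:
 v(a) = C1 + Integral(C2*airyai(-3^(1/3)*a) + C3*airybi(-3^(1/3)*a), a)


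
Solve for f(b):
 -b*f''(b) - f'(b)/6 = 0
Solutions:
 f(b) = C1 + C2*b^(5/6)


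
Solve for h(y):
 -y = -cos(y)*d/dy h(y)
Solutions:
 h(y) = C1 + Integral(y/cos(y), y)


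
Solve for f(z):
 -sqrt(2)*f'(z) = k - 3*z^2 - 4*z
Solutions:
 f(z) = C1 - sqrt(2)*k*z/2 + sqrt(2)*z^3/2 + sqrt(2)*z^2


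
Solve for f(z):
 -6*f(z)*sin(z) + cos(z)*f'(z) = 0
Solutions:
 f(z) = C1/cos(z)^6


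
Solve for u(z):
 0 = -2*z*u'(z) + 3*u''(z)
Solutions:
 u(z) = C1 + C2*erfi(sqrt(3)*z/3)


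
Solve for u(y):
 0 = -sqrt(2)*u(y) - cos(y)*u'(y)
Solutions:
 u(y) = C1*(sin(y) - 1)^(sqrt(2)/2)/(sin(y) + 1)^(sqrt(2)/2)


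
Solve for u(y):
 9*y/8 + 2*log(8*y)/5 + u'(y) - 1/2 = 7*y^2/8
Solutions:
 u(y) = C1 + 7*y^3/24 - 9*y^2/16 - 2*y*log(y)/5 - 6*y*log(2)/5 + 9*y/10


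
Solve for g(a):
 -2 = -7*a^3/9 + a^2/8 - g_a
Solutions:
 g(a) = C1 - 7*a^4/36 + a^3/24 + 2*a


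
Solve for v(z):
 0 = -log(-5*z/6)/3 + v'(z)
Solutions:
 v(z) = C1 + z*log(-z)/3 + z*(-log(6) - 1 + log(5))/3


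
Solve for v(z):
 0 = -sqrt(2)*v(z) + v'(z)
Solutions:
 v(z) = C1*exp(sqrt(2)*z)


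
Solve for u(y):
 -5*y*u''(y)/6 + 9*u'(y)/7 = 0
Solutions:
 u(y) = C1 + C2*y^(89/35)


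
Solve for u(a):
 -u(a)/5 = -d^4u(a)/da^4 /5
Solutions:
 u(a) = C1*exp(-a) + C2*exp(a) + C3*sin(a) + C4*cos(a)


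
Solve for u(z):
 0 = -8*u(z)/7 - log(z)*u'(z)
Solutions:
 u(z) = C1*exp(-8*li(z)/7)


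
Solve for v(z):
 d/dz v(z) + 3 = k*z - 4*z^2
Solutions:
 v(z) = C1 + k*z^2/2 - 4*z^3/3 - 3*z


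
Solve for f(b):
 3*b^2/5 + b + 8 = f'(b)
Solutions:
 f(b) = C1 + b^3/5 + b^2/2 + 8*b


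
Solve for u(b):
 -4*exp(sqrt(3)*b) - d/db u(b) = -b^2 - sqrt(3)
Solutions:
 u(b) = C1 + b^3/3 + sqrt(3)*b - 4*sqrt(3)*exp(sqrt(3)*b)/3


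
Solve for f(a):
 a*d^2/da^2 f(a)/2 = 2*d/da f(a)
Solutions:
 f(a) = C1 + C2*a^5


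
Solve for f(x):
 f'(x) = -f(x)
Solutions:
 f(x) = C1*exp(-x)


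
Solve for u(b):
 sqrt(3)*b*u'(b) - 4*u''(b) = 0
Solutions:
 u(b) = C1 + C2*erfi(sqrt(2)*3^(1/4)*b/4)


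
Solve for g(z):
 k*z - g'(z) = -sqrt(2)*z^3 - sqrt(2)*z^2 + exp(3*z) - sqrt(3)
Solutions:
 g(z) = C1 + k*z^2/2 + sqrt(2)*z^4/4 + sqrt(2)*z^3/3 + sqrt(3)*z - exp(3*z)/3


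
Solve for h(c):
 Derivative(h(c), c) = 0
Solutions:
 h(c) = C1


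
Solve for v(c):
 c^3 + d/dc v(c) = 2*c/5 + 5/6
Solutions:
 v(c) = C1 - c^4/4 + c^2/5 + 5*c/6


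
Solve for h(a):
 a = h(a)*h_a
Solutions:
 h(a) = -sqrt(C1 + a^2)
 h(a) = sqrt(C1 + a^2)


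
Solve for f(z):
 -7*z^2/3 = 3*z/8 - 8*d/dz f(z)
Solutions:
 f(z) = C1 + 7*z^3/72 + 3*z^2/128


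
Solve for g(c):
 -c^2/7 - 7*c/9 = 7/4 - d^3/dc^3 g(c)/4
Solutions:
 g(c) = C1 + C2*c + C3*c^2 + c^5/105 + 7*c^4/54 + 7*c^3/6


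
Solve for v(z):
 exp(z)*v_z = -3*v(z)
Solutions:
 v(z) = C1*exp(3*exp(-z))


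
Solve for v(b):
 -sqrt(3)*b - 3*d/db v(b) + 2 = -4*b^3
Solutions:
 v(b) = C1 + b^4/3 - sqrt(3)*b^2/6 + 2*b/3


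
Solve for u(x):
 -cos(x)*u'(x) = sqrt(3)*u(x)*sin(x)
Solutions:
 u(x) = C1*cos(x)^(sqrt(3))


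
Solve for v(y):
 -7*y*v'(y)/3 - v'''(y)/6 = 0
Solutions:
 v(y) = C1 + Integral(C2*airyai(-14^(1/3)*y) + C3*airybi(-14^(1/3)*y), y)


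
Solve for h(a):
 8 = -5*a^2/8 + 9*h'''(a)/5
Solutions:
 h(a) = C1 + C2*a + C3*a^2 + 5*a^5/864 + 20*a^3/27


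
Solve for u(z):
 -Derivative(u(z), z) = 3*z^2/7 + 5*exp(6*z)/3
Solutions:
 u(z) = C1 - z^3/7 - 5*exp(6*z)/18


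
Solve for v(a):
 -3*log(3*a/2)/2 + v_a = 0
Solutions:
 v(a) = C1 + 3*a*log(a)/2 - 3*a/2 - 3*a*log(2)/2 + 3*a*log(3)/2


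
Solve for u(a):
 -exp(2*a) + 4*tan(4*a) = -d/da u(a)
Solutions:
 u(a) = C1 + exp(2*a)/2 + log(cos(4*a))


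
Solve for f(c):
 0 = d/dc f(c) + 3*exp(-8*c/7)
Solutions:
 f(c) = C1 + 21*exp(-8*c/7)/8


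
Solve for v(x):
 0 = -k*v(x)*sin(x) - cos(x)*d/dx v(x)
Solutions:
 v(x) = C1*exp(k*log(cos(x)))


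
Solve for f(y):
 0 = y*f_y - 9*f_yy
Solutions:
 f(y) = C1 + C2*erfi(sqrt(2)*y/6)


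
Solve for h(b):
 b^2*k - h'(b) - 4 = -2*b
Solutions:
 h(b) = C1 + b^3*k/3 + b^2 - 4*b


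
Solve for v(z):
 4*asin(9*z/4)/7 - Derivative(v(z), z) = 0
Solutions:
 v(z) = C1 + 4*z*asin(9*z/4)/7 + 4*sqrt(16 - 81*z^2)/63


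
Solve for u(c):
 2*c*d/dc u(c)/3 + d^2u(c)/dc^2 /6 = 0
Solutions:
 u(c) = C1 + C2*erf(sqrt(2)*c)


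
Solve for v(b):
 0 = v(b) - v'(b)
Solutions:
 v(b) = C1*exp(b)


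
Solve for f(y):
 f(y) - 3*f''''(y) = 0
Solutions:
 f(y) = C1*exp(-3^(3/4)*y/3) + C2*exp(3^(3/4)*y/3) + C3*sin(3^(3/4)*y/3) + C4*cos(3^(3/4)*y/3)


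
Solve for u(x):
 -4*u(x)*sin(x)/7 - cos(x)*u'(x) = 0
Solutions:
 u(x) = C1*cos(x)^(4/7)


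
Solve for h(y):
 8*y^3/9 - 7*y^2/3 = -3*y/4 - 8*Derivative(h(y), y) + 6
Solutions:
 h(y) = C1 - y^4/36 + 7*y^3/72 - 3*y^2/64 + 3*y/4


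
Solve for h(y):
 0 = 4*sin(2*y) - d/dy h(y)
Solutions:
 h(y) = C1 - 2*cos(2*y)


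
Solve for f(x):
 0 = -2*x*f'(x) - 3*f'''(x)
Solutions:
 f(x) = C1 + Integral(C2*airyai(-2^(1/3)*3^(2/3)*x/3) + C3*airybi(-2^(1/3)*3^(2/3)*x/3), x)


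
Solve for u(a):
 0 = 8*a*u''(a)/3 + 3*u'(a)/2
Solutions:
 u(a) = C1 + C2*a^(7/16)


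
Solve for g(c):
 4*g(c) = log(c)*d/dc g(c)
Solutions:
 g(c) = C1*exp(4*li(c))


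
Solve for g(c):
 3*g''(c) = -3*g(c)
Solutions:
 g(c) = C1*sin(c) + C2*cos(c)


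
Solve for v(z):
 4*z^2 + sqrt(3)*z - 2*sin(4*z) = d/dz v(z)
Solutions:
 v(z) = C1 + 4*z^3/3 + sqrt(3)*z^2/2 + cos(4*z)/2


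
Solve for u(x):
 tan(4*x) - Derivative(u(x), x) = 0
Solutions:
 u(x) = C1 - log(cos(4*x))/4


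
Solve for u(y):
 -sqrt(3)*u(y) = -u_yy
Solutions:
 u(y) = C1*exp(-3^(1/4)*y) + C2*exp(3^(1/4)*y)


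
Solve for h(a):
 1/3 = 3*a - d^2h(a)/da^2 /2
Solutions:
 h(a) = C1 + C2*a + a^3 - a^2/3


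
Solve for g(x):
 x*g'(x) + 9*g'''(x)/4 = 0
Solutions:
 g(x) = C1 + Integral(C2*airyai(-2^(2/3)*3^(1/3)*x/3) + C3*airybi(-2^(2/3)*3^(1/3)*x/3), x)


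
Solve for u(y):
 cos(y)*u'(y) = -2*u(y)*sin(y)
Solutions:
 u(y) = C1*cos(y)^2


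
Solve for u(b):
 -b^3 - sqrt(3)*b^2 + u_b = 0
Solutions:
 u(b) = C1 + b^4/4 + sqrt(3)*b^3/3


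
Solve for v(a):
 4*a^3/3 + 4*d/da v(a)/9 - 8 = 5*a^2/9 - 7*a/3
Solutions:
 v(a) = C1 - 3*a^4/4 + 5*a^3/12 - 21*a^2/8 + 18*a


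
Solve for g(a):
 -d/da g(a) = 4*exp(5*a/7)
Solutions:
 g(a) = C1 - 28*exp(5*a/7)/5


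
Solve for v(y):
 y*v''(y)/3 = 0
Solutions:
 v(y) = C1 + C2*y


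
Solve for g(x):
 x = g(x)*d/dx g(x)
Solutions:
 g(x) = -sqrt(C1 + x^2)
 g(x) = sqrt(C1 + x^2)


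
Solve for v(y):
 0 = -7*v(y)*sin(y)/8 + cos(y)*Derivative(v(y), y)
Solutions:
 v(y) = C1/cos(y)^(7/8)


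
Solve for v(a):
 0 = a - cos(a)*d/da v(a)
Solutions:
 v(a) = C1 + Integral(a/cos(a), a)


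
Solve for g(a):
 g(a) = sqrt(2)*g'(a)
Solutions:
 g(a) = C1*exp(sqrt(2)*a/2)


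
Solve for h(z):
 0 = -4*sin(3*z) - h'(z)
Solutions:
 h(z) = C1 + 4*cos(3*z)/3


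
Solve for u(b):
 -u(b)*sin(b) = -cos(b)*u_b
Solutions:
 u(b) = C1/cos(b)


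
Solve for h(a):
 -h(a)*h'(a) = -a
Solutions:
 h(a) = -sqrt(C1 + a^2)
 h(a) = sqrt(C1 + a^2)


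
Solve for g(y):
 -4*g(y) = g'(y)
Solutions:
 g(y) = C1*exp(-4*y)


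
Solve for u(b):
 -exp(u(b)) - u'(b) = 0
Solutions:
 u(b) = log(1/(C1 + b))


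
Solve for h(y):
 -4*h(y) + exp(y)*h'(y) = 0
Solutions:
 h(y) = C1*exp(-4*exp(-y))


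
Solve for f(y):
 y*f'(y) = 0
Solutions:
 f(y) = C1


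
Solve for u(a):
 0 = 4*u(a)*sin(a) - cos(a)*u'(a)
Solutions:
 u(a) = C1/cos(a)^4


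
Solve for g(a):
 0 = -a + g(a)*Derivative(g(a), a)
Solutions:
 g(a) = -sqrt(C1 + a^2)
 g(a) = sqrt(C1 + a^2)


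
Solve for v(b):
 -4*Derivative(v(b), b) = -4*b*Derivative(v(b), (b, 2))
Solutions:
 v(b) = C1 + C2*b^2


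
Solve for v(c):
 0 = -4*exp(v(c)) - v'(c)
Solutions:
 v(c) = log(1/(C1 + 4*c))


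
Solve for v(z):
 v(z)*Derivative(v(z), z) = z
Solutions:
 v(z) = -sqrt(C1 + z^2)
 v(z) = sqrt(C1 + z^2)


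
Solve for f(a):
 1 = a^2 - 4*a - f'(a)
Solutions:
 f(a) = C1 + a^3/3 - 2*a^2 - a


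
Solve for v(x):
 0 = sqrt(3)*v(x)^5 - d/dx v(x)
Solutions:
 v(x) = -(-1/(C1 + 4*sqrt(3)*x))^(1/4)
 v(x) = (-1/(C1 + 4*sqrt(3)*x))^(1/4)
 v(x) = -I*(-1/(C1 + 4*sqrt(3)*x))^(1/4)
 v(x) = I*(-1/(C1 + 4*sqrt(3)*x))^(1/4)


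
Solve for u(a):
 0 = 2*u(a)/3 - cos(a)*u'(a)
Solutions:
 u(a) = C1*(sin(a) + 1)^(1/3)/(sin(a) - 1)^(1/3)


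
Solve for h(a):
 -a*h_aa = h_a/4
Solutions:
 h(a) = C1 + C2*a^(3/4)


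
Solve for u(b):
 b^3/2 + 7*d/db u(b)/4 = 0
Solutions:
 u(b) = C1 - b^4/14


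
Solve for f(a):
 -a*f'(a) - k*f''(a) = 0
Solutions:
 f(a) = C1 + C2*sqrt(k)*erf(sqrt(2)*a*sqrt(1/k)/2)


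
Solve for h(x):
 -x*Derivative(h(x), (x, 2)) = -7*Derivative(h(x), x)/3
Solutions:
 h(x) = C1 + C2*x^(10/3)


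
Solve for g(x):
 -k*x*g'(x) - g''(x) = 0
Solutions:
 g(x) = Piecewise((-sqrt(2)*sqrt(pi)*C1*erf(sqrt(2)*sqrt(k)*x/2)/(2*sqrt(k)) - C2, (k > 0) | (k < 0)), (-C1*x - C2, True))


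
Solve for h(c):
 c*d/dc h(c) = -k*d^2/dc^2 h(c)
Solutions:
 h(c) = C1 + C2*sqrt(k)*erf(sqrt(2)*c*sqrt(1/k)/2)


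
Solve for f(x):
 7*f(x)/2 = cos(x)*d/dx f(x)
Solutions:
 f(x) = C1*(sin(x) + 1)^(7/4)/(sin(x) - 1)^(7/4)


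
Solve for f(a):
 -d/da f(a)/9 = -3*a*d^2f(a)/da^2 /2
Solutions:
 f(a) = C1 + C2*a^(29/27)


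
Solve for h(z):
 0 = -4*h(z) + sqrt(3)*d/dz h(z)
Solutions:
 h(z) = C1*exp(4*sqrt(3)*z/3)


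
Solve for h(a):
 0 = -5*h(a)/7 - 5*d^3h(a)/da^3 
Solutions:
 h(a) = C3*exp(-7^(2/3)*a/7) + (C1*sin(sqrt(3)*7^(2/3)*a/14) + C2*cos(sqrt(3)*7^(2/3)*a/14))*exp(7^(2/3)*a/14)


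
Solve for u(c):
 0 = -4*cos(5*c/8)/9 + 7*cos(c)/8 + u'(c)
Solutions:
 u(c) = C1 + 32*sin(5*c/8)/45 - 7*sin(c)/8


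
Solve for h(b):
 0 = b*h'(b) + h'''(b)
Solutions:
 h(b) = C1 + Integral(C2*airyai(-b) + C3*airybi(-b), b)


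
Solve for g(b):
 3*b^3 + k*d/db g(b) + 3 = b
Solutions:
 g(b) = C1 - 3*b^4/(4*k) + b^2/(2*k) - 3*b/k


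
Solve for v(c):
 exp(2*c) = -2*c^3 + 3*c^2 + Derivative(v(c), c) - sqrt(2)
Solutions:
 v(c) = C1 + c^4/2 - c^3 + sqrt(2)*c + exp(2*c)/2


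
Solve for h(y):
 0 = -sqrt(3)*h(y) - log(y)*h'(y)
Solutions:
 h(y) = C1*exp(-sqrt(3)*li(y))


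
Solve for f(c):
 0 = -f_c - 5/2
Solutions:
 f(c) = C1 - 5*c/2


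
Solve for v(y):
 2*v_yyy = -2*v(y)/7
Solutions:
 v(y) = C3*exp(-7^(2/3)*y/7) + (C1*sin(sqrt(3)*7^(2/3)*y/14) + C2*cos(sqrt(3)*7^(2/3)*y/14))*exp(7^(2/3)*y/14)


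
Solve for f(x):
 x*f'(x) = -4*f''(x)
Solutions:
 f(x) = C1 + C2*erf(sqrt(2)*x/4)


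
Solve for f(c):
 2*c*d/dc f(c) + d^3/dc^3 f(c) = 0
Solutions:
 f(c) = C1 + Integral(C2*airyai(-2^(1/3)*c) + C3*airybi(-2^(1/3)*c), c)


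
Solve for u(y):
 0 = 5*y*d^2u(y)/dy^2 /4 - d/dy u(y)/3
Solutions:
 u(y) = C1 + C2*y^(19/15)


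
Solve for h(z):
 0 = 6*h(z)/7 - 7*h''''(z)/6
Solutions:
 h(z) = C1*exp(-sqrt(42)*z/7) + C2*exp(sqrt(42)*z/7) + C3*sin(sqrt(42)*z/7) + C4*cos(sqrt(42)*z/7)


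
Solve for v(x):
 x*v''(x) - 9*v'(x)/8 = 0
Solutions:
 v(x) = C1 + C2*x^(17/8)


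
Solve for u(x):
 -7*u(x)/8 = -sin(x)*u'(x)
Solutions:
 u(x) = C1*(cos(x) - 1)^(7/16)/(cos(x) + 1)^(7/16)


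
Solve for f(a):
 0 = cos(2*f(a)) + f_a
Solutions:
 f(a) = -asin((C1 + exp(4*a))/(C1 - exp(4*a)))/2 + pi/2
 f(a) = asin((C1 + exp(4*a))/(C1 - exp(4*a)))/2


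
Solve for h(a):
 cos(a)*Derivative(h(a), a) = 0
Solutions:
 h(a) = C1


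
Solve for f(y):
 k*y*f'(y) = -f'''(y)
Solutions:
 f(y) = C1 + Integral(C2*airyai(y*(-k)^(1/3)) + C3*airybi(y*(-k)^(1/3)), y)


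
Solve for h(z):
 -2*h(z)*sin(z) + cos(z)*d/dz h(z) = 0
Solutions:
 h(z) = C1/cos(z)^2


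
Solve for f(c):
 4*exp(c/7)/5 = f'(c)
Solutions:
 f(c) = C1 + 28*exp(c/7)/5


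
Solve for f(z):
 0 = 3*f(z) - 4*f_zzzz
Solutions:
 f(z) = C1*exp(-sqrt(2)*3^(1/4)*z/2) + C2*exp(sqrt(2)*3^(1/4)*z/2) + C3*sin(sqrt(2)*3^(1/4)*z/2) + C4*cos(sqrt(2)*3^(1/4)*z/2)


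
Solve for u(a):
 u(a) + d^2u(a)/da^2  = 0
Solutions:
 u(a) = C1*sin(a) + C2*cos(a)


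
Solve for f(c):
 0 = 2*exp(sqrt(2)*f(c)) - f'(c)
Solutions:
 f(c) = sqrt(2)*(2*log(-1/(C1 + 2*c)) - log(2))/4


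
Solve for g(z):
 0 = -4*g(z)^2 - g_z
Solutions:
 g(z) = 1/(C1 + 4*z)


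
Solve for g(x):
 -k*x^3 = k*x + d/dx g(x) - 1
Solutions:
 g(x) = C1 - k*x^4/4 - k*x^2/2 + x


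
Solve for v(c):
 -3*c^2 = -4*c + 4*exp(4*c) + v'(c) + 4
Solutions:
 v(c) = C1 - c^3 + 2*c^2 - 4*c - exp(4*c)


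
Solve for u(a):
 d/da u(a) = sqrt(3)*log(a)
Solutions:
 u(a) = C1 + sqrt(3)*a*log(a) - sqrt(3)*a


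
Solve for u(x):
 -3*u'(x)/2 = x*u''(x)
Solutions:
 u(x) = C1 + C2/sqrt(x)


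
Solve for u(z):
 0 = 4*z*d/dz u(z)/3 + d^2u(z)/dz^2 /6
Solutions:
 u(z) = C1 + C2*erf(2*z)


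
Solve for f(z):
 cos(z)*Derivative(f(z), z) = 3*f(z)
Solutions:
 f(z) = C1*(sin(z) + 1)^(3/2)/(sin(z) - 1)^(3/2)


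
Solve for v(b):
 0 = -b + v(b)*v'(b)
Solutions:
 v(b) = -sqrt(C1 + b^2)
 v(b) = sqrt(C1 + b^2)


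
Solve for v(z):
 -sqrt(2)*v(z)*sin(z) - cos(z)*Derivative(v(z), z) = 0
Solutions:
 v(z) = C1*cos(z)^(sqrt(2))


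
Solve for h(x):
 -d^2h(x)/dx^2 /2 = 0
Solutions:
 h(x) = C1 + C2*x


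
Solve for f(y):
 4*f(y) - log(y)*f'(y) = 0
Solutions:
 f(y) = C1*exp(4*li(y))


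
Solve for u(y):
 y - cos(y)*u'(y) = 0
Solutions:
 u(y) = C1 + Integral(y/cos(y), y)


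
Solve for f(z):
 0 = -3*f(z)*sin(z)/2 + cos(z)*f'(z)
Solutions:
 f(z) = C1/cos(z)^(3/2)


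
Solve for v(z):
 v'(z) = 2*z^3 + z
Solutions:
 v(z) = C1 + z^4/2 + z^2/2


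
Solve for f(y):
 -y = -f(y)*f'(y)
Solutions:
 f(y) = -sqrt(C1 + y^2)
 f(y) = sqrt(C1 + y^2)


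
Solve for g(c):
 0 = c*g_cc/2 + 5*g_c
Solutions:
 g(c) = C1 + C2/c^9


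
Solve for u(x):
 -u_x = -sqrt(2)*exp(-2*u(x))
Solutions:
 u(x) = log(-sqrt(C1 + 2*sqrt(2)*x))
 u(x) = log(C1 + 2*sqrt(2)*x)/2


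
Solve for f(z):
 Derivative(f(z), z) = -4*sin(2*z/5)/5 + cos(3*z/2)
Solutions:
 f(z) = C1 + 2*sin(3*z/2)/3 + 2*cos(2*z/5)


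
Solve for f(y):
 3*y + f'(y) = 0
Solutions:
 f(y) = C1 - 3*y^2/2


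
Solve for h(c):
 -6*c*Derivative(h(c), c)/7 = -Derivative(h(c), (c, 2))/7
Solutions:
 h(c) = C1 + C2*erfi(sqrt(3)*c)


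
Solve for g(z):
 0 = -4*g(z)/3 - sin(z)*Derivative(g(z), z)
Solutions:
 g(z) = C1*(cos(z) + 1)^(2/3)/(cos(z) - 1)^(2/3)


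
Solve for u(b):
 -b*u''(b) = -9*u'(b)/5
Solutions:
 u(b) = C1 + C2*b^(14/5)


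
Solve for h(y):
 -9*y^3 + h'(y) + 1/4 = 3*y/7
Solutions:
 h(y) = C1 + 9*y^4/4 + 3*y^2/14 - y/4


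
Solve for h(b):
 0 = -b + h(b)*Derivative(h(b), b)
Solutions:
 h(b) = -sqrt(C1 + b^2)
 h(b) = sqrt(C1 + b^2)


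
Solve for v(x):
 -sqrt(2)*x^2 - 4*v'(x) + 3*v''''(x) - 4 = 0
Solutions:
 v(x) = C1 + C4*exp(6^(2/3)*x/3) - sqrt(2)*x^3/12 - x + (C2*sin(2^(2/3)*3^(1/6)*x/2) + C3*cos(2^(2/3)*3^(1/6)*x/2))*exp(-6^(2/3)*x/6)


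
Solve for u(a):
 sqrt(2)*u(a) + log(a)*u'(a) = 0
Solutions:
 u(a) = C1*exp(-sqrt(2)*li(a))


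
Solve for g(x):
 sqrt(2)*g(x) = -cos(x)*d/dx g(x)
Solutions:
 g(x) = C1*(sin(x) - 1)^(sqrt(2)/2)/(sin(x) + 1)^(sqrt(2)/2)


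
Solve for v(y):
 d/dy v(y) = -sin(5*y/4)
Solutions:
 v(y) = C1 + 4*cos(5*y/4)/5


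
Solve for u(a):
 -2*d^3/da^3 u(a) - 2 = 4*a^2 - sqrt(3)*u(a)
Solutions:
 u(a) = C3*exp(2^(2/3)*3^(1/6)*a/2) + 4*sqrt(3)*a^2/3 + (C1*sin(6^(2/3)*a/4) + C2*cos(6^(2/3)*a/4))*exp(-2^(2/3)*3^(1/6)*a/4) + 2*sqrt(3)/3


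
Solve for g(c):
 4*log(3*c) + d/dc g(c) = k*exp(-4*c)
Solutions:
 g(c) = C1 - 4*c*log(c) + 4*c*(1 - log(3)) - k*exp(-4*c)/4


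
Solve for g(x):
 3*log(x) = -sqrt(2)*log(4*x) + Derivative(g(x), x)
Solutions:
 g(x) = C1 + sqrt(2)*x*log(x) + 3*x*log(x) - 3*x - sqrt(2)*x + 2*sqrt(2)*x*log(2)


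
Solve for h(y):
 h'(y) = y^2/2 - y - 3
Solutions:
 h(y) = C1 + y^3/6 - y^2/2 - 3*y


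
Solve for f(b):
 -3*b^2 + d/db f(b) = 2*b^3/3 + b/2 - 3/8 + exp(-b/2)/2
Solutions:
 f(b) = C1 + b^4/6 + b^3 + b^2/4 - 3*b/8 - 1/sqrt(exp(b))


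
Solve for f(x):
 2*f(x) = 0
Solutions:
 f(x) = 0


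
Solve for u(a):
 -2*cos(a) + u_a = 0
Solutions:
 u(a) = C1 + 2*sin(a)


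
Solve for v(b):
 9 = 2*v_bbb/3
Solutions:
 v(b) = C1 + C2*b + C3*b^2 + 9*b^3/4


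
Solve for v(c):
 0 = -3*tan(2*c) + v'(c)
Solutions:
 v(c) = C1 - 3*log(cos(2*c))/2


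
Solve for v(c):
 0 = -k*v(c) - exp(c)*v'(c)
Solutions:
 v(c) = C1*exp(k*exp(-c))


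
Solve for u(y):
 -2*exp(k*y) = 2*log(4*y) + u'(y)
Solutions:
 u(y) = C1 - 2*y*log(y) + 2*y*(1 - 2*log(2)) + Piecewise((-2*exp(k*y)/k, Ne(k, 0)), (-2*y, True))


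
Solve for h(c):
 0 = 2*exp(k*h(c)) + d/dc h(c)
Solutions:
 h(c) = Piecewise((log(1/(C1*k + 2*c*k))/k, Ne(k, 0)), (nan, True))
 h(c) = Piecewise((C1 - 2*c, Eq(k, 0)), (nan, True))


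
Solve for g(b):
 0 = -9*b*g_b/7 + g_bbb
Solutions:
 g(b) = C1 + Integral(C2*airyai(21^(2/3)*b/7) + C3*airybi(21^(2/3)*b/7), b)


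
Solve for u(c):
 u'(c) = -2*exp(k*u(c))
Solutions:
 u(c) = Piecewise((log(1/(C1*k + 2*c*k))/k, Ne(k, 0)), (nan, True))
 u(c) = Piecewise((C1 - 2*c, Eq(k, 0)), (nan, True))


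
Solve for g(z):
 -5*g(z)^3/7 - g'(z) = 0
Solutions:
 g(z) = -sqrt(14)*sqrt(-1/(C1 - 5*z))/2
 g(z) = sqrt(14)*sqrt(-1/(C1 - 5*z))/2


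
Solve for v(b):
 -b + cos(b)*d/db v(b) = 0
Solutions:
 v(b) = C1 + Integral(b/cos(b), b)


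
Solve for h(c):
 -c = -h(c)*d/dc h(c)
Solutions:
 h(c) = -sqrt(C1 + c^2)
 h(c) = sqrt(C1 + c^2)


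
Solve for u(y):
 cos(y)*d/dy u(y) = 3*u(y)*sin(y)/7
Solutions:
 u(y) = C1/cos(y)^(3/7)


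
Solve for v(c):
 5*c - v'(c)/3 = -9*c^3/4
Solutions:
 v(c) = C1 + 27*c^4/16 + 15*c^2/2


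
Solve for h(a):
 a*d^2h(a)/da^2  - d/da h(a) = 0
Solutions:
 h(a) = C1 + C2*a^2


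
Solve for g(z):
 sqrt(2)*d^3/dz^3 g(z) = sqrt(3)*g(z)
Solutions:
 g(z) = C3*exp(2^(5/6)*3^(1/6)*z/2) + (C1*sin(2^(5/6)*3^(2/3)*z/4) + C2*cos(2^(5/6)*3^(2/3)*z/4))*exp(-2^(5/6)*3^(1/6)*z/4)


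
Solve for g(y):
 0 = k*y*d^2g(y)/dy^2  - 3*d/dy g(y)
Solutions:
 g(y) = C1 + y^(((re(k) + 3)*re(k) + im(k)^2)/(re(k)^2 + im(k)^2))*(C2*sin(3*log(y)*Abs(im(k))/(re(k)^2 + im(k)^2)) + C3*cos(3*log(y)*im(k)/(re(k)^2 + im(k)^2)))


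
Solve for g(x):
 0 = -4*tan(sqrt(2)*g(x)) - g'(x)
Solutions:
 g(x) = sqrt(2)*(pi - asin(C1*exp(-4*sqrt(2)*x)))/2
 g(x) = sqrt(2)*asin(C1*exp(-4*sqrt(2)*x))/2


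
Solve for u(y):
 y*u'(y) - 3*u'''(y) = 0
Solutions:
 u(y) = C1 + Integral(C2*airyai(3^(2/3)*y/3) + C3*airybi(3^(2/3)*y/3), y)


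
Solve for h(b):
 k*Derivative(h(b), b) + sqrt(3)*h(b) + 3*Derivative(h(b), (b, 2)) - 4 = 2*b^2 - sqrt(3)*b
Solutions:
 h(b) = C1*exp(b*(-k + sqrt(k^2 - 12*sqrt(3)))/6) + C2*exp(-b*(k + sqrt(k^2 - 12*sqrt(3)))/6) + 2*sqrt(3)*b^2/3 - 4*b*k/3 - b + 4*sqrt(3)*k^2/9 + sqrt(3)*k/3 - 4 + 4*sqrt(3)/3


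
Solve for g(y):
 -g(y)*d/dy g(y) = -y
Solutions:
 g(y) = -sqrt(C1 + y^2)
 g(y) = sqrt(C1 + y^2)


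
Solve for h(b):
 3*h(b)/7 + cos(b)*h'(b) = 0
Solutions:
 h(b) = C1*(sin(b) - 1)^(3/14)/(sin(b) + 1)^(3/14)


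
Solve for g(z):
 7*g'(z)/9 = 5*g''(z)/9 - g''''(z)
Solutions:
 g(z) = C1 + C2*exp(z*(10*18^(1/3)/(sqrt(34221) + 189)^(1/3) + 12^(1/3)*(sqrt(34221) + 189)^(1/3))/36)*sin(2^(1/3)*3^(1/6)*z*(-2^(1/3)*3^(2/3)*(sqrt(34221) + 189)^(1/3) + 30/(sqrt(34221) + 189)^(1/3))/36) + C3*exp(z*(10*18^(1/3)/(sqrt(34221) + 189)^(1/3) + 12^(1/3)*(sqrt(34221) + 189)^(1/3))/36)*cos(2^(1/3)*3^(1/6)*z*(-2^(1/3)*3^(2/3)*(sqrt(34221) + 189)^(1/3) + 30/(sqrt(34221) + 189)^(1/3))/36) + C4*exp(-z*(10*18^(1/3)/(sqrt(34221) + 189)^(1/3) + 12^(1/3)*(sqrt(34221) + 189)^(1/3))/18)


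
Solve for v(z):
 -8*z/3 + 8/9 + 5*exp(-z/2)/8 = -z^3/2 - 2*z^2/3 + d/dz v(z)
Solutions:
 v(z) = C1 + z^4/8 + 2*z^3/9 - 4*z^2/3 + 8*z/9 - 5*exp(-z/2)/4


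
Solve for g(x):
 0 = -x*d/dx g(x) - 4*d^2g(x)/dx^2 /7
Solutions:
 g(x) = C1 + C2*erf(sqrt(14)*x/4)


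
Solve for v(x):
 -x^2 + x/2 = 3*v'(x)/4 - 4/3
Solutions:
 v(x) = C1 - 4*x^3/9 + x^2/3 + 16*x/9


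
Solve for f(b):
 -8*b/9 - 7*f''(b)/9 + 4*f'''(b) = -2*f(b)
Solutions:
 f(b) = C1*exp(b*(49/(324*sqrt(942726) + 314585)^(1/3) + 14 + (324*sqrt(942726) + 314585)^(1/3))/216)*sin(sqrt(3)*b*(-(324*sqrt(942726) + 314585)^(1/3) + 49/(324*sqrt(942726) + 314585)^(1/3))/216) + C2*exp(b*(49/(324*sqrt(942726) + 314585)^(1/3) + 14 + (324*sqrt(942726) + 314585)^(1/3))/216)*cos(sqrt(3)*b*(-(324*sqrt(942726) + 314585)^(1/3) + 49/(324*sqrt(942726) + 314585)^(1/3))/216) + C3*exp(b*(-(324*sqrt(942726) + 314585)^(1/3) - 49/(324*sqrt(942726) + 314585)^(1/3) + 7)/108) + 4*b/9


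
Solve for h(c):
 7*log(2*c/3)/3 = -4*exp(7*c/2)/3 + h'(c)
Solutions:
 h(c) = C1 + 7*c*log(c)/3 + 7*c*(-log(3) - 1 + log(2))/3 + 8*exp(7*c/2)/21


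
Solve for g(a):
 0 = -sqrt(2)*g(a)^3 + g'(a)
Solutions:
 g(a) = -sqrt(2)*sqrt(-1/(C1 + sqrt(2)*a))/2
 g(a) = sqrt(2)*sqrt(-1/(C1 + sqrt(2)*a))/2


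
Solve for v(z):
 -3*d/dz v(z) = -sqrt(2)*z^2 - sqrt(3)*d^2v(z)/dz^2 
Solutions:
 v(z) = C1 + C2*exp(sqrt(3)*z) + sqrt(2)*z^3/9 + sqrt(6)*z^2/9 + 2*sqrt(2)*z/9


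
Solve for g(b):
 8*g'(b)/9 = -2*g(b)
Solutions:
 g(b) = C1*exp(-9*b/4)


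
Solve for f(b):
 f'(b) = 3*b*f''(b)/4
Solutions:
 f(b) = C1 + C2*b^(7/3)


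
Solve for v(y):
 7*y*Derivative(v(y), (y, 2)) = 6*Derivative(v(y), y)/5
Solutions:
 v(y) = C1 + C2*y^(41/35)


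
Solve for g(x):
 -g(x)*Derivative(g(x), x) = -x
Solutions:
 g(x) = -sqrt(C1 + x^2)
 g(x) = sqrt(C1 + x^2)


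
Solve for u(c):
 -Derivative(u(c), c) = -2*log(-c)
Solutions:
 u(c) = C1 + 2*c*log(-c) - 2*c


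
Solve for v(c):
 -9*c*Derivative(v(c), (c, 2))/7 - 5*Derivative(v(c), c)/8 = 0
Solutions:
 v(c) = C1 + C2*c^(37/72)


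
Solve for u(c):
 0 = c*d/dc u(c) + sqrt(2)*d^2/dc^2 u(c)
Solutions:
 u(c) = C1 + C2*erf(2^(1/4)*c/2)


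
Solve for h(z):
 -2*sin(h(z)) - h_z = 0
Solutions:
 h(z) = -acos((-C1 - exp(4*z))/(C1 - exp(4*z))) + 2*pi
 h(z) = acos((-C1 - exp(4*z))/(C1 - exp(4*z)))


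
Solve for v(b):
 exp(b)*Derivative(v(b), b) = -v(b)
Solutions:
 v(b) = C1*exp(exp(-b))


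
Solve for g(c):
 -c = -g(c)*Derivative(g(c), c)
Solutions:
 g(c) = -sqrt(C1 + c^2)
 g(c) = sqrt(C1 + c^2)


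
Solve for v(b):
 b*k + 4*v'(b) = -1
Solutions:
 v(b) = C1 - b^2*k/8 - b/4


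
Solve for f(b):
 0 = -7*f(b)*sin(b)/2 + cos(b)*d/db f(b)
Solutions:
 f(b) = C1/cos(b)^(7/2)


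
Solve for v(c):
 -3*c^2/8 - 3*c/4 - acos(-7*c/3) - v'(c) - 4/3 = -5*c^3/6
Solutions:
 v(c) = C1 + 5*c^4/24 - c^3/8 - 3*c^2/8 - c*acos(-7*c/3) - 4*c/3 - sqrt(9 - 49*c^2)/7


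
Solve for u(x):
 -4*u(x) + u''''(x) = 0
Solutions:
 u(x) = C1*exp(-sqrt(2)*x) + C2*exp(sqrt(2)*x) + C3*sin(sqrt(2)*x) + C4*cos(sqrt(2)*x)


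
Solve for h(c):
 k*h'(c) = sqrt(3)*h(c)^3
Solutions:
 h(c) = -sqrt(2)*sqrt(-k/(C1*k + sqrt(3)*c))/2
 h(c) = sqrt(2)*sqrt(-k/(C1*k + sqrt(3)*c))/2


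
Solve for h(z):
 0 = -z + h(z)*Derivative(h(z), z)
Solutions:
 h(z) = -sqrt(C1 + z^2)
 h(z) = sqrt(C1 + z^2)


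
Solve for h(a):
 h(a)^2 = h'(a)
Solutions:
 h(a) = -1/(C1 + a)


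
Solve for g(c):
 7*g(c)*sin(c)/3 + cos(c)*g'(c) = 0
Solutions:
 g(c) = C1*cos(c)^(7/3)


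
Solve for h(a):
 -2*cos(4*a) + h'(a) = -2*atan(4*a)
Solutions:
 h(a) = C1 - 2*a*atan(4*a) + log(16*a^2 + 1)/4 + sin(4*a)/2


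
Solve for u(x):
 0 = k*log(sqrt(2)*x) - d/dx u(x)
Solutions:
 u(x) = C1 + k*x*log(x) - k*x + k*x*log(2)/2


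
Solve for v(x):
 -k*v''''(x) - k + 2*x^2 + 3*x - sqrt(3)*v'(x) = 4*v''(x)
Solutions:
 v(x) = C1 + C2*exp(2^(1/3)*x*(2^(1/3)*sqrt(3)*(sqrt((81 + 256/k)/k^2) + 9/k)^(1/3)/12 - 2^(1/3)*I*(sqrt((81 + 256/k)/k^2) + 9/k)^(1/3)/4 + 8/(k*(-sqrt(3) + 3*I)*(sqrt((81 + 256/k)/k^2) + 9/k)^(1/3)))) + C3*exp(2^(1/3)*x*(2^(1/3)*sqrt(3)*(sqrt((81 + 256/k)/k^2) + 9/k)^(1/3)/12 + 2^(1/3)*I*(sqrt((81 + 256/k)/k^2) + 9/k)^(1/3)/4 - 8/(k*(sqrt(3) + 3*I)*(sqrt((81 + 256/k)/k^2) + 9/k)^(1/3)))) + C4*exp(2^(1/3)*sqrt(3)*x*(-2^(1/3)*(sqrt((81 + 256/k)/k^2) + 9/k)^(1/3) + 8/(k*(sqrt((81 + 256/k)/k^2) + 9/k)^(1/3)))/6) - sqrt(3)*k*x/3 + 2*sqrt(3)*x^3/9 - 8*x^2/3 + sqrt(3)*x^2/2 - 4*x + 64*sqrt(3)*x/9


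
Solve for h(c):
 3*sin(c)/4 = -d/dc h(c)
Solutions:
 h(c) = C1 + 3*cos(c)/4


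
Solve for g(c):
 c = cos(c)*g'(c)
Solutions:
 g(c) = C1 + Integral(c/cos(c), c)


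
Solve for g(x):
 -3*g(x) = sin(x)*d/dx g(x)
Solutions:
 g(x) = C1*(cos(x) + 1)^(3/2)/(cos(x) - 1)^(3/2)


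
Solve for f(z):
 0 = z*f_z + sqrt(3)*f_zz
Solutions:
 f(z) = C1 + C2*erf(sqrt(2)*3^(3/4)*z/6)


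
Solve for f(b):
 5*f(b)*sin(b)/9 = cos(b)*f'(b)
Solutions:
 f(b) = C1/cos(b)^(5/9)


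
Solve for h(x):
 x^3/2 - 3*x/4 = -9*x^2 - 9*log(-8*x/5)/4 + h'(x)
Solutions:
 h(x) = C1 + x^4/8 + 3*x^3 - 3*x^2/8 + 9*x*log(-x)/4 + x*(-3*log(5) - 9/4 + 3*log(10)/4 + 6*log(2))


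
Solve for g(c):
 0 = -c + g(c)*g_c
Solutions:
 g(c) = -sqrt(C1 + c^2)
 g(c) = sqrt(C1 + c^2)


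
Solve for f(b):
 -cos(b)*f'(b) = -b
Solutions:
 f(b) = C1 + Integral(b/cos(b), b)


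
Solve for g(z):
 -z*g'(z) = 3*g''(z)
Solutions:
 g(z) = C1 + C2*erf(sqrt(6)*z/6)


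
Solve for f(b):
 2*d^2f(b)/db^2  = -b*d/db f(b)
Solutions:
 f(b) = C1 + C2*erf(b/2)


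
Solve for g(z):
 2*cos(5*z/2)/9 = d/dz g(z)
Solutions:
 g(z) = C1 + 4*sin(5*z/2)/45


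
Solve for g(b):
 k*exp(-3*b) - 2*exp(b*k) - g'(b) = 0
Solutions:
 g(b) = C1 - k*exp(-3*b)/3 - 2*exp(b*k)/k


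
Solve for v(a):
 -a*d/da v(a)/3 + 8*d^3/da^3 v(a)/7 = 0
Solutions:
 v(a) = C1 + Integral(C2*airyai(3^(2/3)*7^(1/3)*a/6) + C3*airybi(3^(2/3)*7^(1/3)*a/6), a)


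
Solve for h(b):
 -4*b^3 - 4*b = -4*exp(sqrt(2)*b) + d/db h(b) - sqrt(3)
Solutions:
 h(b) = C1 - b^4 - 2*b^2 + sqrt(3)*b + 2*sqrt(2)*exp(sqrt(2)*b)


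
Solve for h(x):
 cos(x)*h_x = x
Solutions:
 h(x) = C1 + Integral(x/cos(x), x)


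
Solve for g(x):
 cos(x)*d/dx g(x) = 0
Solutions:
 g(x) = C1


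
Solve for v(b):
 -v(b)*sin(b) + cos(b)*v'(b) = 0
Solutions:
 v(b) = C1/cos(b)


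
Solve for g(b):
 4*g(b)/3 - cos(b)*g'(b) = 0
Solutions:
 g(b) = C1*(sin(b) + 1)^(2/3)/(sin(b) - 1)^(2/3)


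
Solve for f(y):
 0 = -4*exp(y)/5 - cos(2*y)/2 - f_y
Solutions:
 f(y) = C1 - 4*exp(y)/5 - sin(2*y)/4


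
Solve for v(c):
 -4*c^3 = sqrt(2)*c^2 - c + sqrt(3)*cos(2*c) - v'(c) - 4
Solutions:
 v(c) = C1 + c^4 + sqrt(2)*c^3/3 - c^2/2 - 4*c + sqrt(3)*sin(2*c)/2


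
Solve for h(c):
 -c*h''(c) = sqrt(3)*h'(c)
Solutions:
 h(c) = C1 + C2*c^(1 - sqrt(3))


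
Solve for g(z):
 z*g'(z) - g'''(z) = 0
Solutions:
 g(z) = C1 + Integral(C2*airyai(z) + C3*airybi(z), z)


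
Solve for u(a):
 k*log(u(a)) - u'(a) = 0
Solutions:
 li(u(a)) = C1 + a*k


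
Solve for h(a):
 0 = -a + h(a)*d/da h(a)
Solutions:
 h(a) = -sqrt(C1 + a^2)
 h(a) = sqrt(C1 + a^2)


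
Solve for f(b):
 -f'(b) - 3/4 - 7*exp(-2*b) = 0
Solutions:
 f(b) = C1 - 3*b/4 + 7*exp(-2*b)/2


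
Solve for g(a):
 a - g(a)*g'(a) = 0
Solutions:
 g(a) = -sqrt(C1 + a^2)
 g(a) = sqrt(C1 + a^2)


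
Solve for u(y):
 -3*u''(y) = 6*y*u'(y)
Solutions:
 u(y) = C1 + C2*erf(y)


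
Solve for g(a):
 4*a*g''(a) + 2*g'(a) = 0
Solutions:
 g(a) = C1 + C2*sqrt(a)


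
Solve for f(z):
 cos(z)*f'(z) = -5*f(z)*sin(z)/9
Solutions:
 f(z) = C1*cos(z)^(5/9)


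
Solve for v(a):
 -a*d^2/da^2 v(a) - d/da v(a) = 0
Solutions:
 v(a) = C1 + C2*log(a)


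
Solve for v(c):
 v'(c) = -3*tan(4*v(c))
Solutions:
 v(c) = -asin(C1*exp(-12*c))/4 + pi/4
 v(c) = asin(C1*exp(-12*c))/4


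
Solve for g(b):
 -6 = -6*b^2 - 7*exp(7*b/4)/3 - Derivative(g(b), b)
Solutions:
 g(b) = C1 - 2*b^3 + 6*b - 4*exp(7*b/4)/3


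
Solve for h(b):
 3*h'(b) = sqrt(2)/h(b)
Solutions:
 h(b) = -sqrt(C1 + 6*sqrt(2)*b)/3
 h(b) = sqrt(C1 + 6*sqrt(2)*b)/3


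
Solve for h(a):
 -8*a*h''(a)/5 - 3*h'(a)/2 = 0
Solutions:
 h(a) = C1 + C2*a^(1/16)


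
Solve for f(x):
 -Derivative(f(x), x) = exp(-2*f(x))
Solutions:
 f(x) = log(-sqrt(C1 - 2*x))
 f(x) = log(C1 - 2*x)/2


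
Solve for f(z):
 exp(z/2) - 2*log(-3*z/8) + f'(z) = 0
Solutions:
 f(z) = C1 + 2*z*log(-z) + 2*z*(-3*log(2) - 1 + log(3)) - 2*exp(z/2)


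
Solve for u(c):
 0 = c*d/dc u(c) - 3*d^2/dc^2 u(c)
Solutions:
 u(c) = C1 + C2*erfi(sqrt(6)*c/6)


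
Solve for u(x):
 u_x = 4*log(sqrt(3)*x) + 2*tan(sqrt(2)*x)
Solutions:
 u(x) = C1 + 4*x*log(x) - 4*x + 2*x*log(3) - sqrt(2)*log(cos(sqrt(2)*x))


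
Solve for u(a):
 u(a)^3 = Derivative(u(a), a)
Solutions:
 u(a) = -sqrt(2)*sqrt(-1/(C1 + a))/2
 u(a) = sqrt(2)*sqrt(-1/(C1 + a))/2


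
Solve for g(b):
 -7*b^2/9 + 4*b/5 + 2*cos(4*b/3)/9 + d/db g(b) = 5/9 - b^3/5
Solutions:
 g(b) = C1 - b^4/20 + 7*b^3/27 - 2*b^2/5 + 5*b/9 - sin(4*b/3)/6


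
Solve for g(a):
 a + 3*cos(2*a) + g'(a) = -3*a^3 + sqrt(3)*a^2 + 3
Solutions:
 g(a) = C1 - 3*a^4/4 + sqrt(3)*a^3/3 - a^2/2 + 3*a - 3*sin(a)*cos(a)


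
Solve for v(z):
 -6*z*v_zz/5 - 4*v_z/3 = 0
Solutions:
 v(z) = C1 + C2/z^(1/9)


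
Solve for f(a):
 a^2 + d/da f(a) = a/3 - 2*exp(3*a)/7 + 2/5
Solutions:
 f(a) = C1 - a^3/3 + a^2/6 + 2*a/5 - 2*exp(3*a)/21


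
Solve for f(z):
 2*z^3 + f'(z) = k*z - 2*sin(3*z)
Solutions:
 f(z) = C1 + k*z^2/2 - z^4/2 + 2*cos(3*z)/3


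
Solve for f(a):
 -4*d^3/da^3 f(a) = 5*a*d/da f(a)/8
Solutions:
 f(a) = C1 + Integral(C2*airyai(-10^(1/3)*a/4) + C3*airybi(-10^(1/3)*a/4), a)


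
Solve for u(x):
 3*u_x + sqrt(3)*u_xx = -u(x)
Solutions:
 u(x) = C1*exp(sqrt(3)*x*(-3 + sqrt(9 - 4*sqrt(3)))/6) + C2*exp(-sqrt(3)*x*(sqrt(9 - 4*sqrt(3)) + 3)/6)


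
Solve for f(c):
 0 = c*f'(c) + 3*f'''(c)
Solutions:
 f(c) = C1 + Integral(C2*airyai(-3^(2/3)*c/3) + C3*airybi(-3^(2/3)*c/3), c)


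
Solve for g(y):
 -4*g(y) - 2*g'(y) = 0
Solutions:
 g(y) = C1*exp(-2*y)


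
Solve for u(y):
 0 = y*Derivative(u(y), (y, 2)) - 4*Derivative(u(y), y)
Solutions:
 u(y) = C1 + C2*y^5


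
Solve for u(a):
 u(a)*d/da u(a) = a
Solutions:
 u(a) = -sqrt(C1 + a^2)
 u(a) = sqrt(C1 + a^2)


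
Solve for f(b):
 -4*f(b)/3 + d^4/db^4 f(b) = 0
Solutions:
 f(b) = C1*exp(-sqrt(2)*3^(3/4)*b/3) + C2*exp(sqrt(2)*3^(3/4)*b/3) + C3*sin(sqrt(2)*3^(3/4)*b/3) + C4*cos(sqrt(2)*3^(3/4)*b/3)


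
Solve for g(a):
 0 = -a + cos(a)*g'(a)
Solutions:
 g(a) = C1 + Integral(a/cos(a), a)


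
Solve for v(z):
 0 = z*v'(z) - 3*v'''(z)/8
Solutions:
 v(z) = C1 + Integral(C2*airyai(2*3^(2/3)*z/3) + C3*airybi(2*3^(2/3)*z/3), z)


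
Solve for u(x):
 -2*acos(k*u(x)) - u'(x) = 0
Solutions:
 Integral(1/acos(_y*k), (_y, u(x))) = C1 - 2*x


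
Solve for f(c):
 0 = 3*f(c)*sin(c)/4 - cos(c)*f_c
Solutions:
 f(c) = C1/cos(c)^(3/4)


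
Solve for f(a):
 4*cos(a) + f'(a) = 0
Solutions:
 f(a) = C1 - 4*sin(a)


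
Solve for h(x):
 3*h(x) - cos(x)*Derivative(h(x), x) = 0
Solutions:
 h(x) = C1*(sin(x) + 1)^(3/2)/(sin(x) - 1)^(3/2)


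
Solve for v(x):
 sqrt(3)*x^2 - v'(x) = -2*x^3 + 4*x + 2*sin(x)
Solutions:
 v(x) = C1 + x^4/2 + sqrt(3)*x^3/3 - 2*x^2 + 2*cos(x)


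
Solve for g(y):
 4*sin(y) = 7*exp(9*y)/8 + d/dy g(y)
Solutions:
 g(y) = C1 - 7*exp(9*y)/72 - 4*cos(y)


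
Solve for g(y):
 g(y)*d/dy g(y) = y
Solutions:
 g(y) = -sqrt(C1 + y^2)
 g(y) = sqrt(C1 + y^2)


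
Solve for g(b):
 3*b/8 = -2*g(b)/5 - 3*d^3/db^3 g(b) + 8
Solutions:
 g(b) = C3*exp(-15^(2/3)*2^(1/3)*b/15) - 15*b/16 + (C1*sin(2^(1/3)*3^(1/6)*5^(2/3)*b/10) + C2*cos(2^(1/3)*3^(1/6)*5^(2/3)*b/10))*exp(15^(2/3)*2^(1/3)*b/30) + 20


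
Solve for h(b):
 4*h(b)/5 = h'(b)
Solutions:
 h(b) = C1*exp(4*b/5)


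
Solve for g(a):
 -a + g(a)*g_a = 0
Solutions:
 g(a) = -sqrt(C1 + a^2)
 g(a) = sqrt(C1 + a^2)


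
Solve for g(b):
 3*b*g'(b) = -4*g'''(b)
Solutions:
 g(b) = C1 + Integral(C2*airyai(-6^(1/3)*b/2) + C3*airybi(-6^(1/3)*b/2), b)


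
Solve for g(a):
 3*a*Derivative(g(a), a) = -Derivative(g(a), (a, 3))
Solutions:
 g(a) = C1 + Integral(C2*airyai(-3^(1/3)*a) + C3*airybi(-3^(1/3)*a), a)


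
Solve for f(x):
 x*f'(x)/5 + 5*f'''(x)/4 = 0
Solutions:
 f(x) = C1 + Integral(C2*airyai(-2^(2/3)*5^(1/3)*x/5) + C3*airybi(-2^(2/3)*5^(1/3)*x/5), x)
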